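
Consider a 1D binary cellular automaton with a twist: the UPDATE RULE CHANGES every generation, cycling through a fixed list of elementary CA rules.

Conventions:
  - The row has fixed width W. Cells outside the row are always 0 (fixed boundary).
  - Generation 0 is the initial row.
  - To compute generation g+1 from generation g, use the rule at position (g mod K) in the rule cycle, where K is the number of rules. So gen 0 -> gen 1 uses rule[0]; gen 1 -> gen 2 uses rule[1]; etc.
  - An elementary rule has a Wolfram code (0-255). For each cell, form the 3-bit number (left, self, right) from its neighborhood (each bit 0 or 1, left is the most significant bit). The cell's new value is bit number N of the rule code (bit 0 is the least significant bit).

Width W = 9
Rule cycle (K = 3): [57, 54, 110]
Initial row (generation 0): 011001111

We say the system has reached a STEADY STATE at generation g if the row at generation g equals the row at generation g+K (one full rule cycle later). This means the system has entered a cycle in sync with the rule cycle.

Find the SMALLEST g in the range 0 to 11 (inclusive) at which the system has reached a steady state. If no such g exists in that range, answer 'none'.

Answer: 7

Derivation:
Gen 0: 011001111
Gen 1 (rule 57): 010101000
Gen 2 (rule 54): 111111100
Gen 3 (rule 110): 100000100
Gen 4 (rule 57): 011110011
Gen 5 (rule 54): 100001100
Gen 6 (rule 110): 100011100
Gen 7 (rule 57): 011010011
Gen 8 (rule 54): 100111100
Gen 9 (rule 110): 101100100
Gen 10 (rule 57): 011010011
Gen 11 (rule 54): 100111100
Gen 12 (rule 110): 101100100
Gen 13 (rule 57): 011010011
Gen 14 (rule 54): 100111100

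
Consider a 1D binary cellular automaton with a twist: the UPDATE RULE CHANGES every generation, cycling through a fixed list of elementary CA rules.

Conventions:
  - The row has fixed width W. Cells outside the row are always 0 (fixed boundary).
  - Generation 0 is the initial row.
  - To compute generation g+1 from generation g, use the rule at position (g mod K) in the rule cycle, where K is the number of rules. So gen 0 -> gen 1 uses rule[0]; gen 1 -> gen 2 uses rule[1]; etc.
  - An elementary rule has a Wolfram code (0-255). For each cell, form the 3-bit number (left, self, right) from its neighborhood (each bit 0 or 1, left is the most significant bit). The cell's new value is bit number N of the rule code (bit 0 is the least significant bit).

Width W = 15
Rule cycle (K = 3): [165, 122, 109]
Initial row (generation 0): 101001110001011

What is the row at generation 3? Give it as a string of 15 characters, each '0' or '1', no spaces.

Answer: 111111111110010

Derivation:
Gen 0: 101001110001011
Gen 1 (rule 165): 111000100101100
Gen 2 (rule 122): 101101011011110
Gen 3 (rule 109): 111111111110010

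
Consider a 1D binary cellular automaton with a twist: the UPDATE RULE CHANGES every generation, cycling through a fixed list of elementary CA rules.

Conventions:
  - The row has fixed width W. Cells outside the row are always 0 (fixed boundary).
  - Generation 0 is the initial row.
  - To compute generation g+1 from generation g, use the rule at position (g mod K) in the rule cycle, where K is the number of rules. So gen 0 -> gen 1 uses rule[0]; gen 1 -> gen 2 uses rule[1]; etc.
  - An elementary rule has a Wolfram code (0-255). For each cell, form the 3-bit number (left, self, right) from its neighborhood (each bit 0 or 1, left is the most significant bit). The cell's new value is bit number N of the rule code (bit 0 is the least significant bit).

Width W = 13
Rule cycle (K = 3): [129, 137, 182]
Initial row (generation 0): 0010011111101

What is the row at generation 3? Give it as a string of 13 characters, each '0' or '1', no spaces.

Gen 0: 0010011111101
Gen 1 (rule 129): 1000001111000
Gen 2 (rule 137): 0011101110011
Gen 3 (rule 182): 0101010101100

Answer: 0101010101100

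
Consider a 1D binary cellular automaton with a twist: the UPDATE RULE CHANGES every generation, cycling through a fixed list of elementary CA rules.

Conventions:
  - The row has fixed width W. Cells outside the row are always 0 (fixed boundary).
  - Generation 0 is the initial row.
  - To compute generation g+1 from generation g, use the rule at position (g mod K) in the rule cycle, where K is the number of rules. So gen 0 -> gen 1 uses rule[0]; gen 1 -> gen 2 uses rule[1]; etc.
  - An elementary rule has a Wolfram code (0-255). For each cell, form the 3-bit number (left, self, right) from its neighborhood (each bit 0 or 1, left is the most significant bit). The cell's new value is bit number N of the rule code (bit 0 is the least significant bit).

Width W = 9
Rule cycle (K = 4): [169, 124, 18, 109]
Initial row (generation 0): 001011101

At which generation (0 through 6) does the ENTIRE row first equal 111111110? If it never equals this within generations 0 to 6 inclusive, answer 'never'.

Gen 0: 001011101
Gen 1 (rule 169): 100111010
Gen 2 (rule 124): 110101111
Gen 3 (rule 18): 000000000
Gen 4 (rule 109): 111111111
Gen 5 (rule 169): 111111110
Gen 6 (rule 124): 100000011

Answer: 5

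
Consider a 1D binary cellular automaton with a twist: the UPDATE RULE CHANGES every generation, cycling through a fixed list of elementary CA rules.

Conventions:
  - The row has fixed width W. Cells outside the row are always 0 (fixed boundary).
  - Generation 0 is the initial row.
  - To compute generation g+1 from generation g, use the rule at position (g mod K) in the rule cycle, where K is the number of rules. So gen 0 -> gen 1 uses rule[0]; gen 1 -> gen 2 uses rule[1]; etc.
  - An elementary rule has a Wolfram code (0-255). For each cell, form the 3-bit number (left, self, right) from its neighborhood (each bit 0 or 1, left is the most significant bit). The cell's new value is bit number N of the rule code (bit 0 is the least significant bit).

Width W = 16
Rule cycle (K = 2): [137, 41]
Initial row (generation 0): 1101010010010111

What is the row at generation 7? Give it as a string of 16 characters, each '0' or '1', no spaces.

Answer: 1110001111000111

Derivation:
Gen 0: 1101010010010111
Gen 1 (rule 137): 1000000000000110
Gen 2 (rule 41): 0011111111110100
Gen 3 (rule 137): 1011111111100001
Gen 4 (rule 41): 0110000000001100
Gen 5 (rule 137): 0100111111101001
Gen 6 (rule 41): 0000100000010000
Gen 7 (rule 137): 1110001111000111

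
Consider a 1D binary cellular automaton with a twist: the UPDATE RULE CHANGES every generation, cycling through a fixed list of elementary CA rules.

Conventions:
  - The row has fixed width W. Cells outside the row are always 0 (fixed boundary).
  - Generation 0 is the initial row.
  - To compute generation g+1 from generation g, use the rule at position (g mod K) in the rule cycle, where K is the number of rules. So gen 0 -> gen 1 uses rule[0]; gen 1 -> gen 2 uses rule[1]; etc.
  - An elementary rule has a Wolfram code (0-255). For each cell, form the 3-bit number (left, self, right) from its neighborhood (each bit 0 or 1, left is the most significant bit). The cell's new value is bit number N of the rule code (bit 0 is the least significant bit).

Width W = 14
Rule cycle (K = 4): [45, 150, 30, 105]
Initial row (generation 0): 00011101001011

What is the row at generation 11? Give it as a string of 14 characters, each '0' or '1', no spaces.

Gen 0: 00011101001011
Gen 1 (rule 45): 11010011001110
Gen 2 (rule 150): 00011100110101
Gen 3 (rule 30): 00110011100101
Gen 4 (rule 105): 10110010100010
Gen 5 (rule 45): 11100011101010
Gen 6 (rule 150): 01010101001011
Gen 7 (rule 30): 11010101111010
Gen 8 (rule 105): 11101011001100
Gen 9 (rule 45): 10011110001001
Gen 10 (rule 150): 11101101011111
Gen 11 (rule 30): 10001001010000

Answer: 10001001010000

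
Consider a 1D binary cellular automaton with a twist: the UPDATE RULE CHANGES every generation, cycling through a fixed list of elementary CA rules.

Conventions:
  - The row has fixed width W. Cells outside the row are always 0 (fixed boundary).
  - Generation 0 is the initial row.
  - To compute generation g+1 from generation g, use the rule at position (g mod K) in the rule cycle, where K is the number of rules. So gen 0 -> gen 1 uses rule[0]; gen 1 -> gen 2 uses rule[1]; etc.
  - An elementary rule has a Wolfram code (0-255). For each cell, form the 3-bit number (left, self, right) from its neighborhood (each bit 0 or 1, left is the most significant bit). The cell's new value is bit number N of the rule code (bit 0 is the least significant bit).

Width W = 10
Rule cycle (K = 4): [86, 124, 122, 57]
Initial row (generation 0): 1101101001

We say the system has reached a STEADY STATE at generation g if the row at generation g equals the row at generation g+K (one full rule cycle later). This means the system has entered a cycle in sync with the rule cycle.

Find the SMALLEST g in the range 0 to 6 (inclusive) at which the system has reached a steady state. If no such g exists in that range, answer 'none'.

Gen 0: 1101101001
Gen 1 (rule 86): 0100101111
Gen 2 (rule 124): 0110111001
Gen 3 (rule 122): 1111101110
Gen 4 (rule 57): 1000011001
Gen 5 (rule 86): 1100101111
Gen 6 (rule 124): 1110111001
Gen 7 (rule 122): 1011101110
Gen 8 (rule 57): 0110011001
Gen 9 (rule 86): 1011101111
Gen 10 (rule 124): 1110111001

Answer: 6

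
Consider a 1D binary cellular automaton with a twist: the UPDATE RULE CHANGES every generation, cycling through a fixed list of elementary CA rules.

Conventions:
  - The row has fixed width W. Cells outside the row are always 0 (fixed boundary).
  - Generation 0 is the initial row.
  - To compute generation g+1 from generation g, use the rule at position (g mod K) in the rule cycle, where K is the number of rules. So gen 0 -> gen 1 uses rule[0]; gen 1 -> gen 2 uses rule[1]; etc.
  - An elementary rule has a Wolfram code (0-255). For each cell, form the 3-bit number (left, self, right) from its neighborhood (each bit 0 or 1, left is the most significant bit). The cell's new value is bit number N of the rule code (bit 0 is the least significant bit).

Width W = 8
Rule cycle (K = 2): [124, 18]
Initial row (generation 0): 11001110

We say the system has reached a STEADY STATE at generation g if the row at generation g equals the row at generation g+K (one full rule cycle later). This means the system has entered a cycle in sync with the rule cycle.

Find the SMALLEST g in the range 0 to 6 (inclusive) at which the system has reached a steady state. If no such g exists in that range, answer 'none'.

Answer: 2

Derivation:
Gen 0: 11001110
Gen 1 (rule 124): 11101011
Gen 2 (rule 18): 00000000
Gen 3 (rule 124): 00000000
Gen 4 (rule 18): 00000000
Gen 5 (rule 124): 00000000
Gen 6 (rule 18): 00000000
Gen 7 (rule 124): 00000000
Gen 8 (rule 18): 00000000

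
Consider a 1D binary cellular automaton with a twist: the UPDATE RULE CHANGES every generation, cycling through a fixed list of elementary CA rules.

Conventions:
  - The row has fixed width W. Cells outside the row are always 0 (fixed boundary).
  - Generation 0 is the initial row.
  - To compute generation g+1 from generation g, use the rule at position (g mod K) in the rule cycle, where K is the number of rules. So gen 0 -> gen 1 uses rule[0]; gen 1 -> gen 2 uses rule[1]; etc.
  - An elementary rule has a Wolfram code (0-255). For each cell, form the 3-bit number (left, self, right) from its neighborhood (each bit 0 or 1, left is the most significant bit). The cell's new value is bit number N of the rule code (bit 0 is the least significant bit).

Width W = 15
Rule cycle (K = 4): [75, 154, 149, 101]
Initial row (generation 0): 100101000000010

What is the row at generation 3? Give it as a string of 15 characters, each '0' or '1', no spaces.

Answer: 010110011110011

Derivation:
Gen 0: 100101000000010
Gen 1 (rule 75): 001000011111100
Gen 2 (rule 154): 010100111111010
Gen 3 (rule 149): 010110011110011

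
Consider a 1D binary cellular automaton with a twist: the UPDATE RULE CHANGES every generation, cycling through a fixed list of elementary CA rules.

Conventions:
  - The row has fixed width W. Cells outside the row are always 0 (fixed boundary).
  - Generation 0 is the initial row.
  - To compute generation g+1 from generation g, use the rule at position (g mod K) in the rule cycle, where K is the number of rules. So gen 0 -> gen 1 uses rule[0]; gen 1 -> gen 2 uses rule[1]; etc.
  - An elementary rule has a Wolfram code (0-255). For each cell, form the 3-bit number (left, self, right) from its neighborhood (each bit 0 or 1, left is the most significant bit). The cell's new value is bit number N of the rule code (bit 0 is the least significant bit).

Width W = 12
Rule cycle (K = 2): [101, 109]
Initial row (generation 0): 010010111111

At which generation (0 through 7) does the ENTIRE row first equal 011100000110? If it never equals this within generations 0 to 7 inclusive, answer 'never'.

Answer: never

Derivation:
Gen 0: 010010111111
Gen 1 (rule 101): 010011000001
Gen 2 (rule 109): 010011011101
Gen 3 (rule 101): 010001100111
Gen 4 (rule 109): 010101100101
Gen 5 (rule 101): 011110100111
Gen 6 (rule 109): 010011100101
Gen 7 (rule 101): 010000100111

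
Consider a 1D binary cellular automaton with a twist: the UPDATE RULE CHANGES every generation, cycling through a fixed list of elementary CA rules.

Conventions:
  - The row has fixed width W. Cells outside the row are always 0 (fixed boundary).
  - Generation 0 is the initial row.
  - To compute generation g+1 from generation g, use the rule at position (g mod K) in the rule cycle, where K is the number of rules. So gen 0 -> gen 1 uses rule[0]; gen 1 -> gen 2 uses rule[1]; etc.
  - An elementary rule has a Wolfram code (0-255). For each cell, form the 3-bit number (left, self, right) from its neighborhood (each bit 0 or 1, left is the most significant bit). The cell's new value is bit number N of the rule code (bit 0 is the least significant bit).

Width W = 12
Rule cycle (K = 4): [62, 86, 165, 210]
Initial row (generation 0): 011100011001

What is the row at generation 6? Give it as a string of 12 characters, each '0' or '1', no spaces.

Gen 0: 011100011001
Gen 1 (rule 62): 110010110111
Gen 2 (rule 86): 011110010001
Gen 3 (rule 165): 001100010101
Gen 4 (rule 210): 010110100000
Gen 5 (rule 62): 111101110000
Gen 6 (rule 86): 000100011000

Answer: 000100011000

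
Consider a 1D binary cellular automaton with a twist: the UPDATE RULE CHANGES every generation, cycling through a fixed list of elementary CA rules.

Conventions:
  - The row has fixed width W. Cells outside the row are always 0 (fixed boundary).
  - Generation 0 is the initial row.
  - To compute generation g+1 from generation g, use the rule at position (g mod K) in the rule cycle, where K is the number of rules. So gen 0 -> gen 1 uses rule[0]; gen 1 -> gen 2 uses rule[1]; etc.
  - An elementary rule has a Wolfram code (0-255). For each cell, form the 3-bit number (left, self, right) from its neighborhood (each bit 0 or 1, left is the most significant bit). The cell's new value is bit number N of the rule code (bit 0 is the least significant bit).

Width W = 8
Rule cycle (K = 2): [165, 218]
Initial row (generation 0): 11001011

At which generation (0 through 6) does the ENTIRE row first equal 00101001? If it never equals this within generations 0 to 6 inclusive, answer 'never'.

Gen 0: 11001011
Gen 1 (rule 165): 00001100
Gen 2 (rule 218): 00011110
Gen 3 (rule 165): 11001100
Gen 4 (rule 218): 11111110
Gen 5 (rule 165): 01111100
Gen 6 (rule 218): 11111110

Answer: never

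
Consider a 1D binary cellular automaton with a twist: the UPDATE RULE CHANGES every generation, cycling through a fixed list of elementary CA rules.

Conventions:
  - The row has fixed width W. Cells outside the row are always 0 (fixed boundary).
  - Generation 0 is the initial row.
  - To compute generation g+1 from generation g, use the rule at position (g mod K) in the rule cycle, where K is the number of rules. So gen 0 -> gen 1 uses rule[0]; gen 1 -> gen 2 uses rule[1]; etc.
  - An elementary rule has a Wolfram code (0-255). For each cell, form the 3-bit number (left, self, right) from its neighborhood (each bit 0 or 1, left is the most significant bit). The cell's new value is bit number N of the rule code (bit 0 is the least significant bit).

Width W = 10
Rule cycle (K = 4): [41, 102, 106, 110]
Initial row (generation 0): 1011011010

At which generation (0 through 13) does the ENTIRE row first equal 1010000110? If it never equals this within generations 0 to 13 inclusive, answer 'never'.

Answer: never

Derivation:
Gen 0: 1011011010
Gen 1 (rule 41): 0110110100
Gen 2 (rule 102): 1011011100
Gen 3 (rule 106): 0111110100
Gen 4 (rule 110): 1100011100
Gen 5 (rule 41): 1001010001
Gen 6 (rule 102): 1011110011
Gen 7 (rule 106): 0110010111
Gen 8 (rule 110): 1110111101
Gen 9 (rule 41): 1001100010
Gen 10 (rule 102): 1010100110
Gen 11 (rule 106): 0101001110
Gen 12 (rule 110): 1111011010
Gen 13 (rule 41): 1000110100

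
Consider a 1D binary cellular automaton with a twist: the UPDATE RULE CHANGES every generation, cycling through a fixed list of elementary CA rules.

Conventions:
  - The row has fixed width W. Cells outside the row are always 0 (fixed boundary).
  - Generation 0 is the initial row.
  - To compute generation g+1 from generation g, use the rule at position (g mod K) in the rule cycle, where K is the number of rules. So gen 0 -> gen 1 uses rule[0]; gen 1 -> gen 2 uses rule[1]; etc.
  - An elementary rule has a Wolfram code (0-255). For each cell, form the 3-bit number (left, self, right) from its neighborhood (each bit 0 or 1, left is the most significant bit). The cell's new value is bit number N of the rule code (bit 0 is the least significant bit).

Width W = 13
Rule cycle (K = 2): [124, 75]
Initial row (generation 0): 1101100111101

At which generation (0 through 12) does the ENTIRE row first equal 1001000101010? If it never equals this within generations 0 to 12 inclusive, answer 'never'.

Gen 0: 1101100111101
Gen 1 (rule 124): 1111110100111
Gen 2 (rule 75): 1000010001101
Gen 3 (rule 124): 1100011001111
Gen 4 (rule 75): 1101111011001
Gen 5 (rule 124): 1111001111101
Gen 6 (rule 75): 1001011000100
Gen 7 (rule 124): 1101111100110
Gen 8 (rule 75): 1101000101110
Gen 9 (rule 124): 1111100111011
Gen 10 (rule 75): 1000101101011
Gen 11 (rule 124): 1100111111111
Gen 12 (rule 75): 1101100000001

Answer: never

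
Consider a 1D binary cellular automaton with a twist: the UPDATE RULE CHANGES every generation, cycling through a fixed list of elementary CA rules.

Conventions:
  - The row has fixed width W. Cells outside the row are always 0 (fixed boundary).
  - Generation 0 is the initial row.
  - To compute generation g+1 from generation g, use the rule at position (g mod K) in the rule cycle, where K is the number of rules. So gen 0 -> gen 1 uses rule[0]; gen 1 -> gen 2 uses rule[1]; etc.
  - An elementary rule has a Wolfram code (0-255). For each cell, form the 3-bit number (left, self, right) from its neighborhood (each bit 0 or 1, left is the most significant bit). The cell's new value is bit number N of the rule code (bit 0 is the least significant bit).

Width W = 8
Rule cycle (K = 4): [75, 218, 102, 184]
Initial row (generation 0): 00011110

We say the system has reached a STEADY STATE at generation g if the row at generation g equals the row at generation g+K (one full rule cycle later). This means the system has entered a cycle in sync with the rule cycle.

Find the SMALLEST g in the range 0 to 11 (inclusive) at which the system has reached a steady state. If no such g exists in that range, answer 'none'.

Answer: 6

Derivation:
Gen 0: 00011110
Gen 1 (rule 75): 11110010
Gen 2 (rule 218): 11111101
Gen 3 (rule 102): 00000111
Gen 4 (rule 184): 00000110
Gen 5 (rule 75): 11111110
Gen 6 (rule 218): 11111111
Gen 7 (rule 102): 00000001
Gen 8 (rule 184): 00000000
Gen 9 (rule 75): 11111111
Gen 10 (rule 218): 11111111
Gen 11 (rule 102): 00000001
Gen 12 (rule 184): 00000000
Gen 13 (rule 75): 11111111
Gen 14 (rule 218): 11111111
Gen 15 (rule 102): 00000001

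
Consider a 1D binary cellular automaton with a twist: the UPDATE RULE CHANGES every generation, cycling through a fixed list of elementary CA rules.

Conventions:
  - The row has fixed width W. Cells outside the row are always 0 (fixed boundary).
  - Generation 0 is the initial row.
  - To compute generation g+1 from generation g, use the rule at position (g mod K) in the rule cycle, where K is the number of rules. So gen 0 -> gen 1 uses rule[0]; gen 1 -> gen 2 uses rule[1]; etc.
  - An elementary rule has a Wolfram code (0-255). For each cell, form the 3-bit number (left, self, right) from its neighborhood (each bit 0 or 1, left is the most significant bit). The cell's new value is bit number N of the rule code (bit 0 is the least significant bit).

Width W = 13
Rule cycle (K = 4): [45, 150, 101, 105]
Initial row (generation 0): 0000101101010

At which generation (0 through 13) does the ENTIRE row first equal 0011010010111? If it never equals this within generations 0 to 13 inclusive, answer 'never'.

Answer: never

Derivation:
Gen 0: 0000101101010
Gen 1 (rule 45): 1110111011110
Gen 2 (rule 150): 0100010001101
Gen 3 (rule 101): 0101010100111
Gen 4 (rule 105): 0010101000101
Gen 5 (rule 45): 1011111010111
Gen 6 (rule 150): 1001110010010
Gen 7 (rule 101): 1000010010010
Gen 8 (rule 105): 0011000000000
Gen 9 (rule 45): 1010011111111
Gen 10 (rule 150): 1011101111110
Gen 11 (rule 101): 1100110000010
Gen 12 (rule 105): 1100110111000
Gen 13 (rule 45): 1000101100011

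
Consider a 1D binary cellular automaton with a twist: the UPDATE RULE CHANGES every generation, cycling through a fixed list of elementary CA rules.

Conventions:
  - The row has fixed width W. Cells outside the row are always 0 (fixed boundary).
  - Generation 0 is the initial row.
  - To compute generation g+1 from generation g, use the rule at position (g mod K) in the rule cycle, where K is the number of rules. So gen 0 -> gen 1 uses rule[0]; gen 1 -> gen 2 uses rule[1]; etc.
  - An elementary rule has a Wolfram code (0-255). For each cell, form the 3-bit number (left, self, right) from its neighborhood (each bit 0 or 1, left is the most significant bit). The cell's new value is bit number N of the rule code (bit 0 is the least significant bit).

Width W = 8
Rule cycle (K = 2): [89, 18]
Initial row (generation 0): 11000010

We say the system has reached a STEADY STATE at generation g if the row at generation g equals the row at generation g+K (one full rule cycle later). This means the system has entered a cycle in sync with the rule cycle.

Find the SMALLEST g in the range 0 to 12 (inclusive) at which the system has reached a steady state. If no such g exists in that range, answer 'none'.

Gen 0: 11000010
Gen 1 (rule 89): 11111001
Gen 2 (rule 18): 00000110
Gen 3 (rule 89): 11110111
Gen 4 (rule 18): 00000000
Gen 5 (rule 89): 11111111
Gen 6 (rule 18): 00000000
Gen 7 (rule 89): 11111111
Gen 8 (rule 18): 00000000
Gen 9 (rule 89): 11111111
Gen 10 (rule 18): 00000000
Gen 11 (rule 89): 11111111
Gen 12 (rule 18): 00000000
Gen 13 (rule 89): 11111111
Gen 14 (rule 18): 00000000

Answer: 4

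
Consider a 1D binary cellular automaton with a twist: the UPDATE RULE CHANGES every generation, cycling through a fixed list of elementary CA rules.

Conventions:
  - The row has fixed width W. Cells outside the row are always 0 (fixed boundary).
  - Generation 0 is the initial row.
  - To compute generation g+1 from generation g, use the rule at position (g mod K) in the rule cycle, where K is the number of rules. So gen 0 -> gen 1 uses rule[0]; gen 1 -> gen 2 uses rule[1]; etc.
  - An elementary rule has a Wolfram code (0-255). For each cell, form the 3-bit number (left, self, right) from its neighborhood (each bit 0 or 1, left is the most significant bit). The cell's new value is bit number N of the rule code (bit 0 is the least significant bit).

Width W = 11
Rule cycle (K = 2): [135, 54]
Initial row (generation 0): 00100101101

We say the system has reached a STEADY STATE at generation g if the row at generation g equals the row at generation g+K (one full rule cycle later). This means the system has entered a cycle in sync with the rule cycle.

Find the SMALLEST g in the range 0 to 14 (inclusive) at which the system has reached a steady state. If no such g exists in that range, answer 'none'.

Gen 0: 00100101101
Gen 1 (rule 135): 11101100001
Gen 2 (rule 54): 00010010011
Gen 3 (rule 135): 11110110100
Gen 4 (rule 54): 00001001110
Gen 5 (rule 135): 11111010100
Gen 6 (rule 54): 00000111110
Gen 7 (rule 135): 11111011100
Gen 8 (rule 54): 00000100010
Gen 9 (rule 135): 11111101110
Gen 10 (rule 54): 00000010001
Gen 11 (rule 135): 11111110111
Gen 12 (rule 54): 00000001000
Gen 13 (rule 135): 11111111011
Gen 14 (rule 54): 00000000100
Gen 15 (rule 135): 11111111101
Gen 16 (rule 54): 00000000011

Answer: none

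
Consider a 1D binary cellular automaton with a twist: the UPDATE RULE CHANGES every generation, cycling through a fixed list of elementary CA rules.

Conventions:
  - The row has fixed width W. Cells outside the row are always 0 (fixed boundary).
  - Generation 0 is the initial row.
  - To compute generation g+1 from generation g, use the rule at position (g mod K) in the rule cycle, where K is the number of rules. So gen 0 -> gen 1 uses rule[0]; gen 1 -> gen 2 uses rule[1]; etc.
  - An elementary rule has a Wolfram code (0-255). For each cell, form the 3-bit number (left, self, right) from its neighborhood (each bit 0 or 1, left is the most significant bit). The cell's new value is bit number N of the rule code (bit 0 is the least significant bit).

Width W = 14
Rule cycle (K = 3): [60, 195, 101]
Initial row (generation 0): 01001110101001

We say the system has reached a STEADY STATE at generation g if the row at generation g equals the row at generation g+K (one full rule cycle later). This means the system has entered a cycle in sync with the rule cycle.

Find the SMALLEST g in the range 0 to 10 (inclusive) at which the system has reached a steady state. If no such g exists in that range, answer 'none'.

Answer: none

Derivation:
Gen 0: 01001110101001
Gen 1 (rule 60): 01101001111101
Gen 2 (rule 195): 10100010111100
Gen 3 (rule 101): 11101011000101
Gen 4 (rule 60): 10011110100111
Gen 5 (rule 195): 00101110001011
Gen 6 (rule 101): 10110010101101
Gen 7 (rule 60): 11101011111011
Gen 8 (rule 195): 01100001111001
Gen 9 (rule 101): 00101100001001
Gen 10 (rule 60): 00111010001101
Gen 11 (rule 195): 11011000110100
Gen 12 (rule 101): 01101010011101
Gen 13 (rule 60): 01011111010011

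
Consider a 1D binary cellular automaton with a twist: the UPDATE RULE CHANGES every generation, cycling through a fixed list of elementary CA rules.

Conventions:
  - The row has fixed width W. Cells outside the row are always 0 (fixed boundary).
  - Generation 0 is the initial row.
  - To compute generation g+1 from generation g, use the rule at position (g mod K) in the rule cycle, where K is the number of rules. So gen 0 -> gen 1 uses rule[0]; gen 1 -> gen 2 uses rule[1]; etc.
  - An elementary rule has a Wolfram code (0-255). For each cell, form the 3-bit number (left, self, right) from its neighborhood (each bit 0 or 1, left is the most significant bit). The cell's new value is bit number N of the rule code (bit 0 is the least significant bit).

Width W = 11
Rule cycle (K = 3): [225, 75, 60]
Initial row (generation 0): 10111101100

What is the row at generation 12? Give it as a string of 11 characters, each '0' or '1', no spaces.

Gen 0: 10111101100
Gen 1 (rule 225): 01011110101
Gen 2 (rule 75): 10010010000
Gen 3 (rule 60): 11011011000
Gen 4 (rule 225): 01101101011
Gen 5 (rule 75): 11101100011
Gen 6 (rule 60): 10011010010
Gen 7 (rule 225): 00001100000
Gen 8 (rule 75): 11111101111
Gen 9 (rule 60): 10000011000
Gen 10 (rule 225): 00111001011
Gen 11 (rule 75): 11101010011
Gen 12 (rule 60): 10011111010

Answer: 10011111010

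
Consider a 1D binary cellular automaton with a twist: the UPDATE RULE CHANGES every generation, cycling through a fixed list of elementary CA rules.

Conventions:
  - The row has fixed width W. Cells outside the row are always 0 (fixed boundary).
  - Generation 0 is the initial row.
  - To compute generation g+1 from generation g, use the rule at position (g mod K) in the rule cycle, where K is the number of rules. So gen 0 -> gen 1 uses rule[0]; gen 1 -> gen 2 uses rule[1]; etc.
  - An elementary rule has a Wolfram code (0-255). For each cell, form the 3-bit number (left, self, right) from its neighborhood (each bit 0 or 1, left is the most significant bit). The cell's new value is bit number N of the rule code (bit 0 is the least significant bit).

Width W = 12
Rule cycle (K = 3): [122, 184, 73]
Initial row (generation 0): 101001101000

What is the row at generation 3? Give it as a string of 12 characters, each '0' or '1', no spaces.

Gen 0: 101001101000
Gen 1 (rule 122): 010111110100
Gen 2 (rule 184): 001111101010
Gen 3 (rule 73): 101000100000

Answer: 101000100000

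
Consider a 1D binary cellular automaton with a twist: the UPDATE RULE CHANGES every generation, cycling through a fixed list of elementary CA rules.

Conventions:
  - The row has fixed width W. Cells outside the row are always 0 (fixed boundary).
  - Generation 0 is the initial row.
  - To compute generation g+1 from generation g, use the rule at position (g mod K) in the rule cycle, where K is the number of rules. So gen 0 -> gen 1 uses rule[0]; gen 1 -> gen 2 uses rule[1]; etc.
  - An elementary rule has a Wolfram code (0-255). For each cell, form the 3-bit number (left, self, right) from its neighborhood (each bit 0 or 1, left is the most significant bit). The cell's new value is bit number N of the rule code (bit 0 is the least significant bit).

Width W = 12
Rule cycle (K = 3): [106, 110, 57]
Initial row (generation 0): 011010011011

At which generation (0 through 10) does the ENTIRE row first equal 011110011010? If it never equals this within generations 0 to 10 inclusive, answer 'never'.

Gen 0: 011010011011
Gen 1 (rule 106): 111100111111
Gen 2 (rule 110): 100101100001
Gen 3 (rule 57): 010011011100
Gen 4 (rule 106): 100111110100
Gen 5 (rule 110): 101100011100
Gen 6 (rule 57): 011011010011
Gen 7 (rule 106): 111111100111
Gen 8 (rule 110): 100000101101
Gen 9 (rule 57): 011110011010
Gen 10 (rule 106): 110010111100

Answer: 9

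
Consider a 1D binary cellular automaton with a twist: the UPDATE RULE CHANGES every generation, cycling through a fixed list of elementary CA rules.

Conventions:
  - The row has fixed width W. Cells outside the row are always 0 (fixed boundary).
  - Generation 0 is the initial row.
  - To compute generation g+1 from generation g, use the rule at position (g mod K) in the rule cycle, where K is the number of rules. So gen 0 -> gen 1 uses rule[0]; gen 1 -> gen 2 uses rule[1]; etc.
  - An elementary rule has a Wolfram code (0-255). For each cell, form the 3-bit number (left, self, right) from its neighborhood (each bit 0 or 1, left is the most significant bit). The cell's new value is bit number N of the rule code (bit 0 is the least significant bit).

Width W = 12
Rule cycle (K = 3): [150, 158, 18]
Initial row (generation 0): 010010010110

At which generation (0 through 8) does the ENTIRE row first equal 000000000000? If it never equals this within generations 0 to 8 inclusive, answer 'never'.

Answer: 3

Derivation:
Gen 0: 010010010110
Gen 1 (rule 150): 111111110001
Gen 2 (rule 158): 111111101011
Gen 3 (rule 18): 000000000000
Gen 4 (rule 150): 000000000000
Gen 5 (rule 158): 000000000000
Gen 6 (rule 18): 000000000000
Gen 7 (rule 150): 000000000000
Gen 8 (rule 158): 000000000000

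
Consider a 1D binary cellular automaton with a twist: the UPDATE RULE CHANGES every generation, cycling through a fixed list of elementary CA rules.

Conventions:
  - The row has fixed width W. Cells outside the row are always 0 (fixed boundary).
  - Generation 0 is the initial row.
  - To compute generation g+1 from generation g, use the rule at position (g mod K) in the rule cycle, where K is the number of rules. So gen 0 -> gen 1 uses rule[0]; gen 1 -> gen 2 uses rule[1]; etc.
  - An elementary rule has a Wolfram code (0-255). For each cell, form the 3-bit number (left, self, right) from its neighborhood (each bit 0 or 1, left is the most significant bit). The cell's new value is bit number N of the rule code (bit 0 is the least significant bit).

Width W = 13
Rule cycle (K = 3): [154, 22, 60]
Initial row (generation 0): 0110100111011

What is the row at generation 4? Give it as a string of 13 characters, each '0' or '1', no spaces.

Answer: 0111101010100

Derivation:
Gen 0: 0110100111011
Gen 1 (rule 154): 1100011110010
Gen 2 (rule 22): 0010100001111
Gen 3 (rule 60): 0011110001000
Gen 4 (rule 154): 0111101010100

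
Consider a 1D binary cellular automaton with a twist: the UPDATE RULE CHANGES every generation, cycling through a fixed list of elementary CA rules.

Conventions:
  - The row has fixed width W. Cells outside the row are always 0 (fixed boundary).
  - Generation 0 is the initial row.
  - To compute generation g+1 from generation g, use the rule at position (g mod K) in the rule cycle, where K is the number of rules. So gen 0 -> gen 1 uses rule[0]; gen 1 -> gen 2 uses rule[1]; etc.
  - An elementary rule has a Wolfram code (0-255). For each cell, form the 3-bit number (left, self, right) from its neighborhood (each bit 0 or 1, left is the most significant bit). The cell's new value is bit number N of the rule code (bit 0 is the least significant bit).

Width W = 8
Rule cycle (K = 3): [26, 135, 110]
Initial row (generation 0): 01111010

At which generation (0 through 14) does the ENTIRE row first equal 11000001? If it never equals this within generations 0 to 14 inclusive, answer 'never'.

Gen 0: 01111010
Gen 1 (rule 26): 11000001
Gen 2 (rule 135): 00011111
Gen 3 (rule 110): 00110001
Gen 4 (rule 26): 01101010
Gen 5 (rule 135): 10001010
Gen 6 (rule 110): 10011110
Gen 7 (rule 26): 01110001
Gen 8 (rule 135): 10100111
Gen 9 (rule 110): 11101101
Gen 10 (rule 26): 10001000
Gen 11 (rule 135): 10111011
Gen 12 (rule 110): 11101111
Gen 13 (rule 26): 10001000
Gen 14 (rule 135): 10111011

Answer: 1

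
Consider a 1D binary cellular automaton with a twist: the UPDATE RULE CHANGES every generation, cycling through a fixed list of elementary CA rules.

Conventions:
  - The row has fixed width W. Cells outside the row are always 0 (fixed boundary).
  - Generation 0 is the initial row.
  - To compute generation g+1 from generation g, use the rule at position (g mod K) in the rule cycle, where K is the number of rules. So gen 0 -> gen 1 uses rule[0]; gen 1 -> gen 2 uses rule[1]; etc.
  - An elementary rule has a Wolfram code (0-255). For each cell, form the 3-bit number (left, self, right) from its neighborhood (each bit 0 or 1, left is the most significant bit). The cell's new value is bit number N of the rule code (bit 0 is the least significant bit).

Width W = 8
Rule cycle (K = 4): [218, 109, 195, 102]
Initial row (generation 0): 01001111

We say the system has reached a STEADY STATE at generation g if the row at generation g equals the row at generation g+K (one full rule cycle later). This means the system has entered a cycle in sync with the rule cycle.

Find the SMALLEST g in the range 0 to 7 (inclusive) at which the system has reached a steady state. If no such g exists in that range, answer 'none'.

Gen 0: 01001111
Gen 1 (rule 218): 10111111
Gen 2 (rule 109): 11100001
Gen 3 (rule 195): 01101110
Gen 4 (rule 102): 10110010
Gen 5 (rule 218): 00111101
Gen 6 (rule 109): 10100111
Gen 7 (rule 195): 00001011
Gen 8 (rule 102): 00011101
Gen 9 (rule 218): 00111100
Gen 10 (rule 109): 10100101
Gen 11 (rule 195): 00001000

Answer: none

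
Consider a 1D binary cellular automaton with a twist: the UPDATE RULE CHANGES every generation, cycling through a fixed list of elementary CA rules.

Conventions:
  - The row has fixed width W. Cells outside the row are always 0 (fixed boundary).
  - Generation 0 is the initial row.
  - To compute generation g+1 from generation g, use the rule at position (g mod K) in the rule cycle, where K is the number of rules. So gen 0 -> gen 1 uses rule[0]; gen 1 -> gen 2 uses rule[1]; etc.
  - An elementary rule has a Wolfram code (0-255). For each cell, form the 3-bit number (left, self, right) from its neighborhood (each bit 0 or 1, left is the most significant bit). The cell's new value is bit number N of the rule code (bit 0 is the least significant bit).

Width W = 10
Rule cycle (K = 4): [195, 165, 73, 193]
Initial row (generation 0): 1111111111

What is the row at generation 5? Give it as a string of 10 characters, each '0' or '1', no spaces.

Answer: 1111011011

Derivation:
Gen 0: 1111111111
Gen 1 (rule 195): 0111111111
Gen 2 (rule 165): 0011111110
Gen 3 (rule 73): 1010000010
Gen 4 (rule 193): 0000111000
Gen 5 (rule 195): 1111011011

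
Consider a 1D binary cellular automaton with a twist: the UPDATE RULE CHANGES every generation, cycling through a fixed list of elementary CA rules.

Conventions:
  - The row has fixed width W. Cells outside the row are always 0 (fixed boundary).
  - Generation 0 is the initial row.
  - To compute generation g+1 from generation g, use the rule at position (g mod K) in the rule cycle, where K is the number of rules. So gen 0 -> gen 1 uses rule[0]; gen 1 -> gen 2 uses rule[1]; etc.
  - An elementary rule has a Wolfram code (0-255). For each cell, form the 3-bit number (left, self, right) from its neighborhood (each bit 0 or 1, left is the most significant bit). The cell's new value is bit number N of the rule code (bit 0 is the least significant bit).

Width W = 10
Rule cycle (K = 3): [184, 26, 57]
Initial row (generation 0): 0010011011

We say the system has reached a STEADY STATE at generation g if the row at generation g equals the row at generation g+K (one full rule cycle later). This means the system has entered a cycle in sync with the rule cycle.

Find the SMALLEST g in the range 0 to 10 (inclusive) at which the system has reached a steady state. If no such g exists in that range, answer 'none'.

Answer: 10

Derivation:
Gen 0: 0010011011
Gen 1 (rule 184): 0001010110
Gen 2 (rule 26): 0010000101
Gen 3 (rule 57): 1001110010
Gen 4 (rule 184): 0101101001
Gen 5 (rule 26): 1001000110
Gen 6 (rule 57): 0100110101
Gen 7 (rule 184): 0010101010
Gen 8 (rule 26): 0100000001
Gen 9 (rule 57): 0011111100
Gen 10 (rule 184): 0011111010
Gen 11 (rule 26): 0110000001
Gen 12 (rule 57): 0101111100
Gen 13 (rule 184): 0011111010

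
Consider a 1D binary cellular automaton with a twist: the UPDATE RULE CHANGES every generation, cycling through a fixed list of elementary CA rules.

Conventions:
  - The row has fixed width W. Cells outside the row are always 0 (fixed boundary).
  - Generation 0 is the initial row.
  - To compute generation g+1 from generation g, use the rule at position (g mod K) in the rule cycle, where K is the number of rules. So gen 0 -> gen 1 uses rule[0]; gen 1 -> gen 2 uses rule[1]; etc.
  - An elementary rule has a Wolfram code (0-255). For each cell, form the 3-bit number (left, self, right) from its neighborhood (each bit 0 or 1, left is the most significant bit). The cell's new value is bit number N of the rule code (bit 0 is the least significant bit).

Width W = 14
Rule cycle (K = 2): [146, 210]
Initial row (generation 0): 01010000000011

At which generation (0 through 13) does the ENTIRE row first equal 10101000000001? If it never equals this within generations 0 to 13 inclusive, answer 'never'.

Gen 0: 01010000000011
Gen 1 (rule 146): 10001000000100
Gen 2 (rule 210): 01010100001010
Gen 3 (rule 146): 10000010010001
Gen 4 (rule 210): 01000101101010
Gen 5 (rule 146): 10101000000001
Gen 6 (rule 210): 00000100000010
Gen 7 (rule 146): 00001010000101
Gen 8 (rule 210): 00010001001000
Gen 9 (rule 146): 00101010110100
Gen 10 (rule 210): 01000000010010
Gen 11 (rule 146): 10100000101101
Gen 12 (rule 210): 00010001000100
Gen 13 (rule 146): 00101010101010

Answer: 5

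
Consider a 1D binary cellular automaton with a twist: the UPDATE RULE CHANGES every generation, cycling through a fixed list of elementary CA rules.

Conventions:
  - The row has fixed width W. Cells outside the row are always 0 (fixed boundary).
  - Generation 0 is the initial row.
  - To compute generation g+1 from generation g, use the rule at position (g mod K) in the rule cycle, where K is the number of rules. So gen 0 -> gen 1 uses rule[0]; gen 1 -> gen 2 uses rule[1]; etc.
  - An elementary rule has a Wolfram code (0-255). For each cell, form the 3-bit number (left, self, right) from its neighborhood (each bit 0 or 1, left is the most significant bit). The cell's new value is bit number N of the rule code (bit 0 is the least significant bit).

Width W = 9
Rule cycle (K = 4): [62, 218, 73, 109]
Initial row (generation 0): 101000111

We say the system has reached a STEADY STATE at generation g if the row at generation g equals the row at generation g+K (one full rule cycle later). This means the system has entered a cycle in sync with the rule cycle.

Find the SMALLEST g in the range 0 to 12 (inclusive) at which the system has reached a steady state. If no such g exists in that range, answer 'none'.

Gen 0: 101000111
Gen 1 (rule 62): 111101100
Gen 2 (rule 218): 111101110
Gen 3 (rule 73): 100101010
Gen 4 (rule 109): 100111110
Gen 5 (rule 62): 111100001
Gen 6 (rule 218): 111110010
Gen 7 (rule 73): 100010000
Gen 8 (rule 109): 101010111
Gen 9 (rule 62): 111111100
Gen 10 (rule 218): 111111110
Gen 11 (rule 73): 100000010
Gen 12 (rule 109): 101111010
Gen 13 (rule 62): 111000111
Gen 14 (rule 218): 111101111
Gen 15 (rule 73): 100101001
Gen 16 (rule 109): 100111001

Answer: none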